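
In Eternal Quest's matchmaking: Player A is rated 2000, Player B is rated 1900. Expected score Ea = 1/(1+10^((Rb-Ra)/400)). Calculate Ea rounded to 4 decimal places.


Elo expected score: Ea = 1/(1 + 10^((Rb-Ra)/400))
Rb - Ra = 1900 - 2000 = -100
(Rb-Ra)/400 = -100/400 = -0.25
10^-0.25 = 0.562341
Ea = 1/(1 + 0.562341) = 1/1.562341 = 0.6401

0.6401


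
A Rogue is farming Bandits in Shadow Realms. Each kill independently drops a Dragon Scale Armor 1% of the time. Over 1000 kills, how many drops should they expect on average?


Expected drops = kills * (drop_rate / 100)
= 1000 * (1 / 100)
= 1000 * 0.01
= 10.0

10.0 drops


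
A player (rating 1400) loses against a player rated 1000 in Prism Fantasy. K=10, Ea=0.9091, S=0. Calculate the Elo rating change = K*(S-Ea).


Elo update: delta = K * (S - Ea), where S = 0 (loses)
S - Ea = 0 - 0.9091 = -0.9091
Rating change = 10 * -0.9091
= -9.09

-9.09 rating points


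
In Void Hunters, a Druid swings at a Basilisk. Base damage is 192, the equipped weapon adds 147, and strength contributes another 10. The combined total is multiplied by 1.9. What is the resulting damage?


Sum base + weapon + str = 192 + 147 + 10 = 349
Multiply by 1.9:
349 * 1.9 = 663.1

663.1 damage


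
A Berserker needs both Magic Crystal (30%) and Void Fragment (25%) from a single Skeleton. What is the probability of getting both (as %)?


For independent events, P(both) = P(A) * P(B)
= 30% * 25%
= 750 / 100 %
= 7.5%

7.5%


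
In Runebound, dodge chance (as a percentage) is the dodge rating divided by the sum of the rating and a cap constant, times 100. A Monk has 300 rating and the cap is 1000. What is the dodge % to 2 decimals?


dodge% = 300 / (300 + 1000) * 100
= 300 / 1300 * 100
= 0.230769 * 100
= 23.08%

23.08%


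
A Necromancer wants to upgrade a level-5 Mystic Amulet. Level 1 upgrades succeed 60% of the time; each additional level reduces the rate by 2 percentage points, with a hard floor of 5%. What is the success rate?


raw_rate = 60 - 2 * (5 - 1)
= 60 - 2 * 4
= 60 - 8
= 52
Apply floor: max(52, 5) = 52%

52%


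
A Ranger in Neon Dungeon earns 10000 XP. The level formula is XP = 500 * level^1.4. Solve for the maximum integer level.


XP = 500 * level^1.4, so level = (XP / 500)^(1/1.4)
= (10000 / 500)^(1/1.4)
= 20.0^0.7143
= 8.4978
Floor: level = 8

level 8


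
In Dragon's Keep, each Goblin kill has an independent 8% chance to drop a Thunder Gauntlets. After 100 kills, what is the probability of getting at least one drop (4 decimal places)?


P(at least one) = 1 - P(none) = 1 - (1-p)^n
p = 8/100 = 0.08
1 - p = 0.92
(1 - p)^100 = 0.92^100 = 0.000239
P(at least one) = 1 - 0.000239 = 0.9998

0.9998


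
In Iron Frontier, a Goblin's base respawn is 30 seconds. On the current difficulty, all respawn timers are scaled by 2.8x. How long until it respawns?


Respawn time = base * multiplier
= 30 * 2.8
= 84.0 seconds

84.0 seconds


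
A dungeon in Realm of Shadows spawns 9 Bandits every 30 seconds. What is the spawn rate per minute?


Spawns per minute = count * (60 / interval)
= 9 * (60 / 30)
= 9 * 2.0
= 18.0

18.0 per minute


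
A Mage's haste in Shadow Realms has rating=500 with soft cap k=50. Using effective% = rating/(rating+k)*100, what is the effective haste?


effective% = rating / (rating + k) * 100
= 500 / (500 + 50) * 100
= 500 / 550 * 100
= 0.909091 * 100
= 90.91%

90.91%


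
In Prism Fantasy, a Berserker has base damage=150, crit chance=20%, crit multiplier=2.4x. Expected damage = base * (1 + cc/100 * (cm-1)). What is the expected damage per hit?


E[dmg] = base * (1 + crit_chance * (crit_mult - 1))
cc as decimal = 20/100 = 0.2
cm - 1 = 2.4 - 1 = 1.4
Bonus factor = 0.2 * 1.4 = 0.28
Total multiplier = 1 + 0.28 = 1.28
Expected damage = 150 * 1.28 = 192.00

192.00 damage


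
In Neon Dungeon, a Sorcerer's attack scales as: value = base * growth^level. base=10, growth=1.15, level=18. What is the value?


value = base * growth^level
= 10 * 1.15^18
= 10 * 12.375454
= 123.75

123.75 attack


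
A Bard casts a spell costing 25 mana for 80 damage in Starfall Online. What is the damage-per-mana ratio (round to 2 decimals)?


Efficiency = damage / mana
= 80 / 25
= 3.20

3.20 dmg/mana


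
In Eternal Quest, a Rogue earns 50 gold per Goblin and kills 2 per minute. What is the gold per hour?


Gold per minute = 50 * 2 = 100
Gold per hour = 100 * 60 = 6000

6000 gold/hour


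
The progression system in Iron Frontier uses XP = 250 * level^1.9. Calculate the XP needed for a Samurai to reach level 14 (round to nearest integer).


XP = 250 * level^1.9
Substitute level = 14:
XP = 250 * 14^1.9
= 250 * 150.537
= 37634

37634 XP


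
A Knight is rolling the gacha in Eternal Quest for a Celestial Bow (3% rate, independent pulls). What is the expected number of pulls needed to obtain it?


Expected pulls for a geometric distribution = 1/p = 100 / rate%
= 100 / 3
= 33.33

33.33 pulls


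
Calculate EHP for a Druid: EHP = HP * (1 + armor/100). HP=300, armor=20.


EHP = 300 * (1 + 20/100)
= 300 * (1 + 0.2)
= 300 * 1.2
= 360.0

360.0 EHP


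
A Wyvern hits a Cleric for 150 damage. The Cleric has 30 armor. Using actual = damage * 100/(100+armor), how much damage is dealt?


actual = 150 * 100 / (100 + 30)
= 150 * 100 / 130
= 15000 / 130
= 115.38

115.38 damage


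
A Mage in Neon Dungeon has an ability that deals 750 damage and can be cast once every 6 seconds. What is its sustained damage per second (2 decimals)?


DPS = damage / cooldown
= 750 / 6
= 125.00

125.00 DPS


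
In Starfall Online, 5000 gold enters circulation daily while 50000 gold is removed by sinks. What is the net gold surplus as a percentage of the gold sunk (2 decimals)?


Net gold = 5000 - 50000 = -45000
Inflation rate = net / sunk * 100 = -45000 / 50000 * 100
= -0.9 * 100
= -90.00%

-90.00%


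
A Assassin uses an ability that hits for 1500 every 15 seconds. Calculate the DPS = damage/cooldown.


DPS = damage / cooldown
= 1500 / 15
= 100.00

100.00 DPS


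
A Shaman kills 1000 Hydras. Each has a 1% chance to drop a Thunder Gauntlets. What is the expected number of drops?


Expected drops = kills * (drop_rate / 100)
= 1000 * (1 / 100)
= 1000 * 0.01
= 10.0

10.0 drops


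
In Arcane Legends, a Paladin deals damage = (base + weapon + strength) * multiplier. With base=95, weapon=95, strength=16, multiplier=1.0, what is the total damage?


Sum base + weapon + str = 95 + 95 + 16 = 206
Multiply by 1.0:
206 * 1.0 = 206.0

206.0 damage


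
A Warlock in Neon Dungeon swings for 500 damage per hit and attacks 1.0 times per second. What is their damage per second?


DPS = damage * attack_speed
= 500 * 1.0
= 500.0

500.0 DPS


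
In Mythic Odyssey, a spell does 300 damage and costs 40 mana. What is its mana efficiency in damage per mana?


Efficiency = damage / mana
= 300 / 40
= 7.50

7.50 dmg/mana


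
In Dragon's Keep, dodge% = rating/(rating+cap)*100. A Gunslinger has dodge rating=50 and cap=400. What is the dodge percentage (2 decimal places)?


dodge% = 50 / (50 + 400) * 100
= 50 / 450 * 100
= 0.111111 * 100
= 11.11%

11.11%


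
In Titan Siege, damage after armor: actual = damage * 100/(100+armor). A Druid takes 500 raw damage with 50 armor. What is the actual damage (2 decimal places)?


actual = 500 * 100 / (100 + 50)
= 500 * 100 / 150
= 50000 / 150
= 333.33

333.33 damage


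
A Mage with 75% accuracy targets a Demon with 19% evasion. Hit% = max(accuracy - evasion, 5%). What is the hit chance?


accuracy - evasion = 75 - 19 = 56
Apply floor: max(56, 5) = 56
Hit chance = 56%

56%


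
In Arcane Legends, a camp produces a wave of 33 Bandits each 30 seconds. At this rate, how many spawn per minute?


Spawns per minute = count * (60 / interval)
= 33 * (60 / 30)
= 33 * 2.0
= 66.0

66.0 per minute


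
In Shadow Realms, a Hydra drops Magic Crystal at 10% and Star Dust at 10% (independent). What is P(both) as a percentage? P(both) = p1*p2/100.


For independent events, P(both) = P(A) * P(B)
= 10% * 10%
= 100 / 100 %
= 1.0%

1.0%


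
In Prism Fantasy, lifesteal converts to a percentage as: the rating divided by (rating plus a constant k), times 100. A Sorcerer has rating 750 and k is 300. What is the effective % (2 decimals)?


effective% = rating / (rating + k) * 100
= 750 / (750 + 300) * 100
= 750 / 1050 * 100
= 0.714286 * 100
= 71.43%

71.43%


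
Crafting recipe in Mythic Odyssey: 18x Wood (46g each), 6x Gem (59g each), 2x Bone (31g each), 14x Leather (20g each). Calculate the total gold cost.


Cost breakdown:
  Wood: 18 * 46 = 828
  Gem: 6 * 59 = 354
  Bone: 2 * 31 = 62
  Leather: 14 * 20 = 280
Total = 828 + 354 + 62 + 280 = 1524

1524 gold


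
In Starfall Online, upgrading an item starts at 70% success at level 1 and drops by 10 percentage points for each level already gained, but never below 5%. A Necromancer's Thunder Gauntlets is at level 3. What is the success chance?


raw_rate = 70 - 10 * (3 - 1)
= 70 - 10 * 2
= 70 - 20
= 50
Apply floor: max(50, 5) = 50%

50%


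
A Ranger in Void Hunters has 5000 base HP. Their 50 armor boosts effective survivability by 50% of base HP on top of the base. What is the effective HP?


EHP = 5000 * (1 + 50/100)
= 5000 * (1 + 0.5)
= 5000 * 1.5
= 7500.0

7500.0 EHP


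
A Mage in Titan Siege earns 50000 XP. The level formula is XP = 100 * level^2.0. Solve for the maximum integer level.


XP = 100 * level^2.0, so level = (XP / 100)^(1/2.0)
= (50000 / 100)^(1/2.0)
= 500.0^0.5
= 22.3607
Floor: level = 22

level 22


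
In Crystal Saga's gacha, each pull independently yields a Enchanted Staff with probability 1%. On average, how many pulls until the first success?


Expected pulls for a geometric distribution = 1/p = 100 / rate%
= 100 / 1
= 100.0

100.0 pulls


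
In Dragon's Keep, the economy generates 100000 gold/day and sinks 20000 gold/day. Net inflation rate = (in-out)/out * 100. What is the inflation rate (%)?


Net gold = 100000 - 20000 = 80000
Inflation rate = net / sunk * 100 = 80000 / 20000 * 100
= 4.0 * 100
= 400.00%

400.00%


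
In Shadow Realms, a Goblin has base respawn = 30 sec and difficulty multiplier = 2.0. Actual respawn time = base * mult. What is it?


Respawn time = base * multiplier
= 30 * 2.0
= 60.0 seconds

60.0 seconds


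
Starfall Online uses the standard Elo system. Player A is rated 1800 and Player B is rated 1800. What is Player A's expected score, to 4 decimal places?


Elo expected score: Ea = 1/(1 + 10^((Rb-Ra)/400))
Rb - Ra = 1800 - 1800 = 0
(Rb-Ra)/400 = 0/400 = 0.0
10^0.0 = 1.0
Ea = 1/(1 + 1.0) = 1/2.0 = 0.5000

0.5000


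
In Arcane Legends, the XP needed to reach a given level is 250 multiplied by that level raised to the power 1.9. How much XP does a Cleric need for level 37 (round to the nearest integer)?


XP = 250 * level^1.9
Substitute level = 37:
XP = 250 * 37^1.9
= 250 * 954.0767
= 238519

238519 XP


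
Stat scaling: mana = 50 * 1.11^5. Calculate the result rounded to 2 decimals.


value = base * growth^level
= 50 * 1.11^5
= 50 * 1.685058
= 84.25

84.25 mana


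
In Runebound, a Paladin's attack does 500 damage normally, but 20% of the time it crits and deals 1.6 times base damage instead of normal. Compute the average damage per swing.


E[dmg] = base * (1 + crit_chance * (crit_mult - 1))
cc as decimal = 20/100 = 0.2
cm - 1 = 1.6 - 1 = 0.6
Bonus factor = 0.2 * 0.6 = 0.12
Total multiplier = 1 + 0.12 = 1.12
Expected damage = 500 * 1.12 = 560.00

560.00 damage


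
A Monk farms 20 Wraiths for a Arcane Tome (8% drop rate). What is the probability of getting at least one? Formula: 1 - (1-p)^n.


P(at least one) = 1 - P(none) = 1 - (1-p)^n
p = 8/100 = 0.08
1 - p = 0.92
(1 - p)^20 = 0.92^20 = 0.188693
P(at least one) = 1 - 0.188693 = 0.8113

0.8113


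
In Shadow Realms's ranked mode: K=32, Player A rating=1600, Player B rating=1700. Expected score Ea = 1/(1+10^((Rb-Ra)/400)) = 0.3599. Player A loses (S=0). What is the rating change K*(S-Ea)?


Elo update: delta = K * (S - Ea), where S = 0 (loses)
S - Ea = 0 - 0.3599 = -0.3599
Rating change = 32 * -0.3599
= -11.52

-11.52 rating points


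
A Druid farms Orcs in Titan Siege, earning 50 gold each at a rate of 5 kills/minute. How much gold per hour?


Gold per minute = 50 * 5 = 250
Gold per hour = 250 * 60 = 15000

15000 gold/hour


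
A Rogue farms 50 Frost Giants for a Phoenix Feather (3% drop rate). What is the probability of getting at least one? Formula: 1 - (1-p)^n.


P(at least one) = 1 - P(none) = 1 - (1-p)^n
p = 3/100 = 0.03
1 - p = 0.97
(1 - p)^50 = 0.97^50 = 0.218065
P(at least one) = 1 - 0.218065 = 0.7819

0.7819


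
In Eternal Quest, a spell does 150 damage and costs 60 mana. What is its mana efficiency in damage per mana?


Efficiency = damage / mana
= 150 / 60
= 2.50

2.50 dmg/mana


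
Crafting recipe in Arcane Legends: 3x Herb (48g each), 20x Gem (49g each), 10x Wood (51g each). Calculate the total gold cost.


Cost breakdown:
  Herb: 3 * 48 = 144
  Gem: 20 * 49 = 980
  Wood: 10 * 51 = 510
Total = 144 + 980 + 510 = 1634

1634 gold


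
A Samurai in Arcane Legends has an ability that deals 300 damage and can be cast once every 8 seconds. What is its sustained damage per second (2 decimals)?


DPS = damage / cooldown
= 300 / 8
= 37.50

37.50 DPS


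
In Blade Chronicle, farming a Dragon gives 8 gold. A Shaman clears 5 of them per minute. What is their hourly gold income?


Gold per minute = 8 * 5 = 40
Gold per hour = 40 * 60 = 2400

2400 gold/hour


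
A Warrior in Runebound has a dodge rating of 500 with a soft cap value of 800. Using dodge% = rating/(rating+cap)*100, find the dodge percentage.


dodge% = 500 / (500 + 800) * 100
= 500 / 1300 * 100
= 0.384615 * 100
= 38.46%

38.46%


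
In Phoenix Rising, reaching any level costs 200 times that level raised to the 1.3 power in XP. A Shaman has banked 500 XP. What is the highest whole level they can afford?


XP = 200 * level^1.3, so level = (XP / 200)^(1/1.3)
= (500 / 200)^(1/1.3)
= 2.5^0.7692
= 2.0235
Floor: level = 2

level 2


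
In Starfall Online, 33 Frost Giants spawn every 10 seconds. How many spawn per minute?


Spawns per minute = count * (60 / interval)
= 33 * (60 / 10)
= 33 * 6.0
= 198.0

198.0 per minute


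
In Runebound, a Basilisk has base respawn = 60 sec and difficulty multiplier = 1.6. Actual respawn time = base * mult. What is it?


Respawn time = base * multiplier
= 60 * 1.6
= 96.0 seconds

96.0 seconds


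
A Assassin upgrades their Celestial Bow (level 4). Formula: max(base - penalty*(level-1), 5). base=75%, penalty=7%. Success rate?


raw_rate = 75 - 7 * (4 - 1)
= 75 - 7 * 3
= 75 - 21
= 54
Apply floor: max(54, 5) = 54%

54%


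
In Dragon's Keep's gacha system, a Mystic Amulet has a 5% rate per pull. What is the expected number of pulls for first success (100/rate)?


Expected pulls for a geometric distribution = 1/p = 100 / rate%
= 100 / 5
= 20.0

20.0 pulls


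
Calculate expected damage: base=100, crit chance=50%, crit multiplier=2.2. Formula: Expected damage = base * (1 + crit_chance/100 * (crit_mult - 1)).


E[dmg] = base * (1 + crit_chance * (crit_mult - 1))
cc as decimal = 50/100 = 0.5
cm - 1 = 2.2 - 1 = 1.2
Bonus factor = 0.5 * 1.2 = 0.6
Total multiplier = 1 + 0.6 = 1.6
Expected damage = 100 * 1.6 = 160.00

160.00 damage


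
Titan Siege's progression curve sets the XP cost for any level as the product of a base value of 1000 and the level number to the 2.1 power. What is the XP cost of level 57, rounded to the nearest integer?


XP = 1000 * level^2.1
Substitute level = 57:
XP = 1000 * 57^2.1
= 1000 * 4867.8501
= 4867850

4867850 XP


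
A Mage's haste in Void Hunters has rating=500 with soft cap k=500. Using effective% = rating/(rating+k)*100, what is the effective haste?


effective% = rating / (rating + k) * 100
= 500 / (500 + 500) * 100
= 500 / 1000 * 100
= 0.5 * 100
= 50.00%

50.00%


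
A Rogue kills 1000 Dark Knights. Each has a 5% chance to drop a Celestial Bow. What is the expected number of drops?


Expected drops = kills * (drop_rate / 100)
= 1000 * (5 / 100)
= 1000 * 0.05
= 50.0

50.0 drops


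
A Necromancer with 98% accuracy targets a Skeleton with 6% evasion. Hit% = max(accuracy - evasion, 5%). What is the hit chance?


accuracy - evasion = 98 - 6 = 92
Apply floor: max(92, 5) = 92
Hit chance = 92%

92%


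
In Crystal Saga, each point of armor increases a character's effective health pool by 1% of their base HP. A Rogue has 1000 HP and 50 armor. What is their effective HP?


EHP = 1000 * (1 + 50/100)
= 1000 * (1 + 0.5)
= 1000 * 1.5
= 1500.0

1500.0 EHP


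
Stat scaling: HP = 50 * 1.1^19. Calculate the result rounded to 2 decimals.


value = base * growth^level
= 50 * 1.1^19
= 50 * 6.115909
= 305.80

305.80 HP


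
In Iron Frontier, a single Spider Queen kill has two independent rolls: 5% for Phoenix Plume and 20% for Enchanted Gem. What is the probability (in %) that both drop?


For independent events, P(both) = P(A) * P(B)
= 5% * 20%
= 100 / 100 %
= 1.0%

1.0%


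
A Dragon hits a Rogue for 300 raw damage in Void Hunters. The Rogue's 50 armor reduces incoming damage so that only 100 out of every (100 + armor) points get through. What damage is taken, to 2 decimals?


actual = 300 * 100 / (100 + 50)
= 300 * 100 / 150
= 30000 / 150
= 200.00

200.00 damage


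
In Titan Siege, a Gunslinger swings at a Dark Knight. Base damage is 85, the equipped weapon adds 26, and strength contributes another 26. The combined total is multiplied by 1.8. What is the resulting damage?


Sum base + weapon + str = 85 + 26 + 26 = 137
Multiply by 1.8:
137 * 1.8 = 246.6

246.6 damage


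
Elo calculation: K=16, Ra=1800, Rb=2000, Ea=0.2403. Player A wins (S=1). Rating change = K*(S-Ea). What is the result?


Elo update: delta = K * (S - Ea), where S = 1 (wins)
S - Ea = 1 - 0.2403 = 0.7597
Rating change = 16 * 0.7597
= 12.16

12.16 rating points


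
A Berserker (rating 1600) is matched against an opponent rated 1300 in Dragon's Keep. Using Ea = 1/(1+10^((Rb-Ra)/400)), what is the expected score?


Elo expected score: Ea = 1/(1 + 10^((Rb-Ra)/400))
Rb - Ra = 1300 - 1600 = -300
(Rb-Ra)/400 = -300/400 = -0.75
10^-0.75 = 0.177828
Ea = 1/(1 + 0.177828) = 1/1.177828 = 0.8490

0.8490


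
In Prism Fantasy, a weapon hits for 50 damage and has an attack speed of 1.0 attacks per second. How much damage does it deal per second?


DPS = damage * attack_speed
= 50 * 1.0
= 50.0

50.0 DPS


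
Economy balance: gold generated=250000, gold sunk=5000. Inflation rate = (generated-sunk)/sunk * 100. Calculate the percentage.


Net gold = 250000 - 5000 = 245000
Inflation rate = net / sunk * 100 = 245000 / 5000 * 100
= 49.0 * 100
= 4900.00%

4900.00%


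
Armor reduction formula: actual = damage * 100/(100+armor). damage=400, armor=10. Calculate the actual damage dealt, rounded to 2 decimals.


actual = 400 * 100 / (100 + 10)
= 400 * 100 / 110
= 40000 / 110
= 363.64

363.64 damage


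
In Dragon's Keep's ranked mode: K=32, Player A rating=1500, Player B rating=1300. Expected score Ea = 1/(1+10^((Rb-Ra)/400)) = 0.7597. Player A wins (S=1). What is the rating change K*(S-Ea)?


Elo update: delta = K * (S - Ea), where S = 1 (wins)
S - Ea = 1 - 0.7597 = 0.2403
Rating change = 32 * 0.2403
= 7.69

7.69 rating points


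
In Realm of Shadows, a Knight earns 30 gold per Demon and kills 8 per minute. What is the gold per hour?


Gold per minute = 30 * 8 = 240
Gold per hour = 240 * 60 = 14400

14400 gold/hour


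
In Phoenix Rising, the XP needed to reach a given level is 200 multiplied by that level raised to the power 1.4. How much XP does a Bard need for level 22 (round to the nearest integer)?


XP = 200 * level^1.4
Substitute level = 22:
XP = 200 * 22^1.4
= 200 * 75.7516
= 15150

15150 XP


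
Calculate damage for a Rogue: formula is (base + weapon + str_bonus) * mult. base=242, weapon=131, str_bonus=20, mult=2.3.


Sum base + weapon + str = 242 + 131 + 20 = 393
Multiply by 2.3:
393 * 2.3 = 903.9

903.9 damage


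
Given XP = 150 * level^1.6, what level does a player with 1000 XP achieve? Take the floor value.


XP = 150 * level^1.6, so level = (XP / 150)^(1/1.6)
= (1000 / 150)^(1/1.6)
= 6.6667^0.625
= 3.273
Floor: level = 3

level 3


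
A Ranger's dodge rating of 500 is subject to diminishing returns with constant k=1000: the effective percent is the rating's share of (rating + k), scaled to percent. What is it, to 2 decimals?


effective% = rating / (rating + k) * 100
= 500 / (500 + 1000) * 100
= 500 / 1500 * 100
= 0.333333 * 100
= 33.33%

33.33%


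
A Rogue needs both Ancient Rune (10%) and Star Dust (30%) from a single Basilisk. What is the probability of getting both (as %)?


For independent events, P(both) = P(A) * P(B)
= 10% * 30%
= 300 / 100 %
= 3.0%

3.0%


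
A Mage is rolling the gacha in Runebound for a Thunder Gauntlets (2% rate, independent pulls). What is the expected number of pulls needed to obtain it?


Expected pulls for a geometric distribution = 1/p = 100 / rate%
= 100 / 2
= 50.0

50.0 pulls


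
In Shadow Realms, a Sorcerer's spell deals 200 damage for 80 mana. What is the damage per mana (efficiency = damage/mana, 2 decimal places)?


Efficiency = damage / mana
= 200 / 80
= 2.50

2.50 dmg/mana


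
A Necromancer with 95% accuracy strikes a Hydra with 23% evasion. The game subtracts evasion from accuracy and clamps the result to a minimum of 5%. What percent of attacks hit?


accuracy - evasion = 95 - 23 = 72
Apply floor: max(72, 5) = 72
Hit chance = 72%

72%


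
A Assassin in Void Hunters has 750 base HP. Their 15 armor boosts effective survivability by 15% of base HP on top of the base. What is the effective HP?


EHP = 750 * (1 + 15/100)
= 750 * (1 + 0.15)
= 750 * 1.15
= 862.5

862.5 EHP


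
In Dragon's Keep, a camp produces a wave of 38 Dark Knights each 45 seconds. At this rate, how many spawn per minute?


Spawns per minute = count * (60 / interval)
= 38 * (60 / 45)
= 38 * 1.3333
= 50.67

50.67 per minute


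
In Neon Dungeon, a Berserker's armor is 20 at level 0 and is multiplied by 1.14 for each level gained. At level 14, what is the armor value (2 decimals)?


value = base * growth^level
= 20 * 1.14^14
= 20 * 6.261349
= 125.23

125.23 armor


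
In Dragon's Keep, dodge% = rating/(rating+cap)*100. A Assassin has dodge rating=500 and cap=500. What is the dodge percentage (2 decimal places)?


dodge% = 500 / (500 + 500) * 100
= 500 / 1000 * 100
= 0.5 * 100
= 50.00%

50.00%


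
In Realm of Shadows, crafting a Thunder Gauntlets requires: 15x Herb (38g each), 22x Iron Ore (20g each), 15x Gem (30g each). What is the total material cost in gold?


Cost breakdown:
  Herb: 15 * 38 = 570
  Iron Ore: 22 * 20 = 440
  Gem: 15 * 30 = 450
Total = 570 + 440 + 450 = 1460

1460 gold


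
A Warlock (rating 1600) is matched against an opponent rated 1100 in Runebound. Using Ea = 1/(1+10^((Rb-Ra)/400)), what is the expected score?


Elo expected score: Ea = 1/(1 + 10^((Rb-Ra)/400))
Rb - Ra = 1100 - 1600 = -500
(Rb-Ra)/400 = -500/400 = -1.25
10^-1.25 = 0.056234
Ea = 1/(1 + 0.056234) = 1/1.056234 = 0.9468

0.9468


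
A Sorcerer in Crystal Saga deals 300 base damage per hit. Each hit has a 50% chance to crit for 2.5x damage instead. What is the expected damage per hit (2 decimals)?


E[dmg] = base * (1 + crit_chance * (crit_mult - 1))
cc as decimal = 50/100 = 0.5
cm - 1 = 2.5 - 1 = 1.5
Bonus factor = 0.5 * 1.5 = 0.75
Total multiplier = 1 + 0.75 = 1.75
Expected damage = 300 * 1.75 = 525.00

525.00 damage


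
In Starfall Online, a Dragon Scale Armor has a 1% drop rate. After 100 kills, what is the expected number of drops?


Expected drops = kills * (drop_rate / 100)
= 100 * (1 / 100)
= 100 * 0.01
= 1.0

1.0 drops


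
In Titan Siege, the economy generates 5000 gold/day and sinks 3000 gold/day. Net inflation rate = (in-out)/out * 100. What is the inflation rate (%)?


Net gold = 5000 - 3000 = 2000
Inflation rate = net / sunk * 100 = 2000 / 3000 * 100
= 0.666667 * 100
= 66.67%

66.67%


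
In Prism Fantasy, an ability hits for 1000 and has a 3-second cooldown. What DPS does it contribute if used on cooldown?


DPS = damage / cooldown
= 1000 / 3
= 333.33

333.33 DPS


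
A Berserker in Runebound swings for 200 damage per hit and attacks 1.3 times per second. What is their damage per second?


DPS = damage * attack_speed
= 200 * 1.3
= 260.0

260.0 DPS


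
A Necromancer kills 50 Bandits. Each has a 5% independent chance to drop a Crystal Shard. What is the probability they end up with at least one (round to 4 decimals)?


P(at least one) = 1 - P(none) = 1 - (1-p)^n
p = 5/100 = 0.05
1 - p = 0.95
(1 - p)^50 = 0.95^50 = 0.076945
P(at least one) = 1 - 0.076945 = 0.9231

0.9231


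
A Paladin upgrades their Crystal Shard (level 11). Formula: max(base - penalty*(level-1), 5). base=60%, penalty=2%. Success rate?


raw_rate = 60 - 2 * (11 - 1)
= 60 - 2 * 10
= 60 - 20
= 40
Apply floor: max(40, 5) = 40%

40%


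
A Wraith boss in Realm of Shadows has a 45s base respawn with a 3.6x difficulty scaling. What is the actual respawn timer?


Respawn time = base * multiplier
= 45 * 3.6
= 162.0 seconds

162.0 seconds


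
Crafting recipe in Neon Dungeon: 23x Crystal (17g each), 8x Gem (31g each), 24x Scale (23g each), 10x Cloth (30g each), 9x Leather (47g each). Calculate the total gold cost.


Cost breakdown:
  Crystal: 23 * 17 = 391
  Gem: 8 * 31 = 248
  Scale: 24 * 23 = 552
  Cloth: 10 * 30 = 300
  Leather: 9 * 47 = 423
Total = 391 + 248 + 552 + 300 + 423 = 1914

1914 gold


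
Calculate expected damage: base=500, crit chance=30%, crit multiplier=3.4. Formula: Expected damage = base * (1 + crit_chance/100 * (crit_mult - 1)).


E[dmg] = base * (1 + crit_chance * (crit_mult - 1))
cc as decimal = 30/100 = 0.3
cm - 1 = 3.4 - 1 = 2.4
Bonus factor = 0.3 * 2.4 = 0.72
Total multiplier = 1 + 0.72 = 1.72
Expected damage = 500 * 1.72 = 860.00

860.00 damage


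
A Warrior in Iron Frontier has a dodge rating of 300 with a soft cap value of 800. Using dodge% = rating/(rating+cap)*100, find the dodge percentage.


dodge% = 300 / (300 + 800) * 100
= 300 / 1100 * 100
= 0.272727 * 100
= 27.27%

27.27%


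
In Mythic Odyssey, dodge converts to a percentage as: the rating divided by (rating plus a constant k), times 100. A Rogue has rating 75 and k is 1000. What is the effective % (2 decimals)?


effective% = rating / (rating + k) * 100
= 75 / (75 + 1000) * 100
= 75 / 1075 * 100
= 0.069767 * 100
= 6.98%

6.98%


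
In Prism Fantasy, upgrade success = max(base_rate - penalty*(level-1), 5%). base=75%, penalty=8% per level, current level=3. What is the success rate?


raw_rate = 75 - 8 * (3 - 1)
= 75 - 8 * 2
= 75 - 16
= 59
Apply floor: max(59, 5) = 59%

59%


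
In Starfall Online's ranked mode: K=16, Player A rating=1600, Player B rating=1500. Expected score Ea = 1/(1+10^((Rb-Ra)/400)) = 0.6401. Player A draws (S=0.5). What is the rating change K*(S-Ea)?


Elo update: delta = K * (S - Ea), where S = 0.5 (draws)
S - Ea = 0.5 - 0.6401 = -0.1401
Rating change = 16 * -0.1401
= -2.24

-2.24 rating points


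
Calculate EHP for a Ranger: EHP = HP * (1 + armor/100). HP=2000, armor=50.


EHP = 2000 * (1 + 50/100)
= 2000 * (1 + 0.5)
= 2000 * 1.5
= 3000.0

3000.0 EHP


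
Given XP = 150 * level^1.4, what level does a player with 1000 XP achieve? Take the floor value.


XP = 150 * level^1.4, so level = (XP / 150)^(1/1.4)
= (1000 / 150)^(1/1.4)
= 6.6667^0.7143
= 3.8771
Floor: level = 3

level 3


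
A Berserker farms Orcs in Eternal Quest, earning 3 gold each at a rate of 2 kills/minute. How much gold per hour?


Gold per minute = 3 * 2 = 6
Gold per hour = 6 * 60 = 360

360 gold/hour


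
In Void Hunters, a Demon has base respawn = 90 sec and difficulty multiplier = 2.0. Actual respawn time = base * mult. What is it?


Respawn time = base * multiplier
= 90 * 2.0
= 180.0 seconds

180.0 seconds


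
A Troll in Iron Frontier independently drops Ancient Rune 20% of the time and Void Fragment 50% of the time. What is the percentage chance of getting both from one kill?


For independent events, P(both) = P(A) * P(B)
= 20% * 50%
= 1000 / 100 %
= 10.0%

10.0%


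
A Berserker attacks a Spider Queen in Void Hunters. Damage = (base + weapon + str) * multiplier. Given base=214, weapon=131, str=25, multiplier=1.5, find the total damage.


Sum base + weapon + str = 214 + 131 + 25 = 370
Multiply by 1.5:
370 * 1.5 = 555.0

555.0 damage


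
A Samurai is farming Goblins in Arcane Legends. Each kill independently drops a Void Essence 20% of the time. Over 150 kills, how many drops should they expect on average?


Expected drops = kills * (drop_rate / 100)
= 150 * (20 / 100)
= 150 * 0.2
= 30.0

30.0 drops


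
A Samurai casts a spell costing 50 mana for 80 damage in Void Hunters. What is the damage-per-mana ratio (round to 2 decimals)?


Efficiency = damage / mana
= 80 / 50
= 1.60

1.60 dmg/mana


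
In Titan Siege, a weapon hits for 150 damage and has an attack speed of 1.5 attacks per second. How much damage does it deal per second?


DPS = damage * attack_speed
= 150 * 1.5
= 225.0

225.0 DPS


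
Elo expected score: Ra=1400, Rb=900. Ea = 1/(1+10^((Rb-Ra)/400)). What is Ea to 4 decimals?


Elo expected score: Ea = 1/(1 + 10^((Rb-Ra)/400))
Rb - Ra = 900 - 1400 = -500
(Rb-Ra)/400 = -500/400 = -1.25
10^-1.25 = 0.056234
Ea = 1/(1 + 0.056234) = 1/1.056234 = 0.9468

0.9468


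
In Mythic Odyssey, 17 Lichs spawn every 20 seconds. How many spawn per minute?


Spawns per minute = count * (60 / interval)
= 17 * (60 / 20)
= 17 * 3.0
= 51.0

51.0 per minute


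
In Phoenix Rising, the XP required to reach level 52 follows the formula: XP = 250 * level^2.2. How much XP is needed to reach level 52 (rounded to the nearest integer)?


XP = 250 * level^2.2
Substitute level = 52:
XP = 250 * 52^2.2
= 250 * 5959.4661
= 1489867

1489867 XP


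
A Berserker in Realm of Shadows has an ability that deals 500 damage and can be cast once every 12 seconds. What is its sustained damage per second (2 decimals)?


DPS = damage / cooldown
= 500 / 12
= 41.67

41.67 DPS


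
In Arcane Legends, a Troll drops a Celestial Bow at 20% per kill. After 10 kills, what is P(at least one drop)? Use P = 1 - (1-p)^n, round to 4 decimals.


P(at least one) = 1 - P(none) = 1 - (1-p)^n
p = 20/100 = 0.2
1 - p = 0.8
(1 - p)^10 = 0.8^10 = 0.107374
P(at least one) = 1 - 0.107374 = 0.8926

0.8926


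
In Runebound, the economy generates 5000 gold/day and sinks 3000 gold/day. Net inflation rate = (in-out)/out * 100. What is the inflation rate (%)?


Net gold = 5000 - 3000 = 2000
Inflation rate = net / sunk * 100 = 2000 / 3000 * 100
= 0.666667 * 100
= 66.67%

66.67%


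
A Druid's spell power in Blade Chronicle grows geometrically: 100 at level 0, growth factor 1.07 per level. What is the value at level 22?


value = base * growth^level
= 100 * 1.07^22
= 100 * 4.430402
= 443.04

443.04 spell power


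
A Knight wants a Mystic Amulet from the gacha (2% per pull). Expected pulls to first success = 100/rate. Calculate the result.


Expected pulls for a geometric distribution = 1/p = 100 / rate%
= 100 / 2
= 50.0

50.0 pulls


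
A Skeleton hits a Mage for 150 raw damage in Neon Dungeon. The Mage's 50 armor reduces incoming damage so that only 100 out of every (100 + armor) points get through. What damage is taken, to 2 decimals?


actual = 150 * 100 / (100 + 50)
= 150 * 100 / 150
= 15000 / 150
= 100.00

100.00 damage


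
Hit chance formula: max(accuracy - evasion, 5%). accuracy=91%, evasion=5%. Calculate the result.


accuracy - evasion = 91 - 5 = 86
Apply floor: max(86, 5) = 86
Hit chance = 86%

86%


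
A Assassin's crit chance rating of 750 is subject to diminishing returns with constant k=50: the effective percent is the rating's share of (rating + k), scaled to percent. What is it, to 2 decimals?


effective% = rating / (rating + k) * 100
= 750 / (750 + 50) * 100
= 750 / 800 * 100
= 0.9375 * 100
= 93.75%

93.75%


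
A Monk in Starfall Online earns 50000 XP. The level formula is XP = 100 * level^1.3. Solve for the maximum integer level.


XP = 100 * level^1.3, so level = (XP / 100)^(1/1.3)
= (50000 / 100)^(1/1.3)
= 500.0^0.7692
= 119.1601
Floor: level = 119

level 119


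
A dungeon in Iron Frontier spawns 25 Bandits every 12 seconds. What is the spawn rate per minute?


Spawns per minute = count * (60 / interval)
= 25 * (60 / 12)
= 25 * 5.0
= 125.0

125.0 per minute


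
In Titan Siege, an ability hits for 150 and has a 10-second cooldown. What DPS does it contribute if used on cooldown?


DPS = damage / cooldown
= 150 / 10
= 15.00

15.00 DPS


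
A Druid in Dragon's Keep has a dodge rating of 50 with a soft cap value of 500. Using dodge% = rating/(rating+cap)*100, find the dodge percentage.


dodge% = 50 / (50 + 500) * 100
= 50 / 550 * 100
= 0.090909 * 100
= 9.09%

9.09%


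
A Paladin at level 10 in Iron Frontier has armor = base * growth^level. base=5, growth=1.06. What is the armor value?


value = base * growth^level
= 5 * 1.06^10
= 5 * 1.790848
= 8.95

8.95 armor


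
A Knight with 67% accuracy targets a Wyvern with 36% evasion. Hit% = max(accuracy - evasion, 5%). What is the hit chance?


accuracy - evasion = 67 - 36 = 31
Apply floor: max(31, 5) = 31
Hit chance = 31%

31%


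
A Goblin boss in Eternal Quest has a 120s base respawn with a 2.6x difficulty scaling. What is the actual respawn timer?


Respawn time = base * multiplier
= 120 * 2.6
= 312.0 seconds

312.0 seconds


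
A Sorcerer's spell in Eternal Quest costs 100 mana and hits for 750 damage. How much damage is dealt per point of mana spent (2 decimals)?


Efficiency = damage / mana
= 750 / 100
= 7.50

7.50 dmg/mana


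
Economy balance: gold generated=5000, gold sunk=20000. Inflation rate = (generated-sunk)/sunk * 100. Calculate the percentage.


Net gold = 5000 - 20000 = -15000
Inflation rate = net / sunk * 100 = -15000 / 20000 * 100
= -0.75 * 100
= -75.00%

-75.00%


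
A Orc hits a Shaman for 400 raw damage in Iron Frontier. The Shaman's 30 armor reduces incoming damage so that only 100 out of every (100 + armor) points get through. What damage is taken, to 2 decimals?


actual = 400 * 100 / (100 + 30)
= 400 * 100 / 130
= 40000 / 130
= 307.69

307.69 damage


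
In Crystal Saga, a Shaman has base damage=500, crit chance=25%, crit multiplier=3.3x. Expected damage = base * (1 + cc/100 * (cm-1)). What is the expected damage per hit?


E[dmg] = base * (1 + crit_chance * (crit_mult - 1))
cc as decimal = 25/100 = 0.25
cm - 1 = 3.3 - 1 = 2.3
Bonus factor = 0.25 * 2.3 = 0.575
Total multiplier = 1 + 0.575 = 1.575
Expected damage = 500 * 1.575 = 787.50

787.50 damage


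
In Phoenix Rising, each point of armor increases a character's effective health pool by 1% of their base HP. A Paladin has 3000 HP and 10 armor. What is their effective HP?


EHP = 3000 * (1 + 10/100)
= 3000 * (1 + 0.1)
= 3000 * 1.1
= 3300.0

3300.0 EHP


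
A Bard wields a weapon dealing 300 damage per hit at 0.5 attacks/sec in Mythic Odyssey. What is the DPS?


DPS = damage * attack_speed
= 300 * 0.5
= 150.0

150.0 DPS


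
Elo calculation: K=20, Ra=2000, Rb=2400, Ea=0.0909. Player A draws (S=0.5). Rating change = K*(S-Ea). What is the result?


Elo update: delta = K * (S - Ea), where S = 0.5 (draws)
S - Ea = 0.5 - 0.0909 = 0.4091
Rating change = 20 * 0.4091
= 8.18

8.18 rating points


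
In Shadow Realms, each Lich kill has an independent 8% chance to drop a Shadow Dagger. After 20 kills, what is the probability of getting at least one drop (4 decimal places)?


P(at least one) = 1 - P(none) = 1 - (1-p)^n
p = 8/100 = 0.08
1 - p = 0.92
(1 - p)^20 = 0.92^20 = 0.188693
P(at least one) = 1 - 0.188693 = 0.8113

0.8113


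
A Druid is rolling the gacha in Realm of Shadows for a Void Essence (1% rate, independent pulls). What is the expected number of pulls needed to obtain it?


Expected pulls for a geometric distribution = 1/p = 100 / rate%
= 100 / 1
= 100.0

100.0 pulls


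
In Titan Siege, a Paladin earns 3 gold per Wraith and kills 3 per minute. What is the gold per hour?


Gold per minute = 3 * 3 = 9
Gold per hour = 9 * 60 = 540

540 gold/hour


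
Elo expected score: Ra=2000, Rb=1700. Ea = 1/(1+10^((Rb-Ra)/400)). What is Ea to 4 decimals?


Elo expected score: Ea = 1/(1 + 10^((Rb-Ra)/400))
Rb - Ra = 1700 - 2000 = -300
(Rb-Ra)/400 = -300/400 = -0.75
10^-0.75 = 0.177828
Ea = 1/(1 + 0.177828) = 1/1.177828 = 0.8490

0.8490


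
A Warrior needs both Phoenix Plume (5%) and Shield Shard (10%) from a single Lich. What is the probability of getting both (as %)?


For independent events, P(both) = P(A) * P(B)
= 5% * 10%
= 50 / 100 %
= 0.5%

0.5%


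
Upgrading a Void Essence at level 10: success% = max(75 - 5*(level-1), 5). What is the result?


raw_rate = 75 - 5 * (10 - 1)
= 75 - 5 * 9
= 75 - 45
= 30
Apply floor: max(30, 5) = 30%

30%


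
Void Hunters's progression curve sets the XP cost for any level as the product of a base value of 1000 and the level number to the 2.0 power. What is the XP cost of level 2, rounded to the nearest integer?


XP = 1000 * level^2.0
Substitute level = 2:
XP = 1000 * 2^2.0
= 1000 * 4.0
= 4000

4000 XP


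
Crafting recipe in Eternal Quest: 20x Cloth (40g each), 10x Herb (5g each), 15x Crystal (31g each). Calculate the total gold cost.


Cost breakdown:
  Cloth: 20 * 40 = 800
  Herb: 10 * 5 = 50
  Crystal: 15 * 31 = 465
Total = 800 + 50 + 465 = 1315

1315 gold


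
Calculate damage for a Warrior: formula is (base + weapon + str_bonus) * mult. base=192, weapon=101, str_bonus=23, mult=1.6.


Sum base + weapon + str = 192 + 101 + 23 = 316
Multiply by 1.6:
316 * 1.6 = 505.6

505.6 damage


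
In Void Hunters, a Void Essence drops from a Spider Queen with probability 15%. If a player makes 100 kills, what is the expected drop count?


Expected drops = kills * (drop_rate / 100)
= 100 * (15 / 100)
= 100 * 0.15
= 15.0

15.0 drops


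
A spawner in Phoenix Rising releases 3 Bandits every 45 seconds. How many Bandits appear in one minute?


Spawns per minute = count * (60 / interval)
= 3 * (60 / 45)
= 3 * 1.3333
= 4.0

4.0 per minute


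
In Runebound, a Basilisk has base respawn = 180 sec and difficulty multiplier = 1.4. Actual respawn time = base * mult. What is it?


Respawn time = base * multiplier
= 180 * 1.4
= 252.0 seconds

252.0 seconds


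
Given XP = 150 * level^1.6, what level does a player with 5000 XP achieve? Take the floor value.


XP = 150 * level^1.6, so level = (XP / 150)^(1/1.6)
= (5000 / 150)^(1/1.6)
= 33.3333^0.625
= 8.9495
Floor: level = 8

level 8


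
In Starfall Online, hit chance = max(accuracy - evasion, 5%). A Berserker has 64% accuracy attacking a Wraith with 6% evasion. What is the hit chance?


accuracy - evasion = 64 - 6 = 58
Apply floor: max(58, 5) = 58
Hit chance = 58%

58%


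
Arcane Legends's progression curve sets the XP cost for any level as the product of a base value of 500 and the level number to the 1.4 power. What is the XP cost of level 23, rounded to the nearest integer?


XP = 500 * level^1.4
Substitute level = 23:
XP = 500 * 23^1.4
= 500 * 80.6156
= 40308

40308 XP


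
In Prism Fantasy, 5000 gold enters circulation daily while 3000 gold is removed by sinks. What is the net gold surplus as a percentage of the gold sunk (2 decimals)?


Net gold = 5000 - 3000 = 2000
Inflation rate = net / sunk * 100 = 2000 / 3000 * 100
= 0.666667 * 100
= 66.67%

66.67%


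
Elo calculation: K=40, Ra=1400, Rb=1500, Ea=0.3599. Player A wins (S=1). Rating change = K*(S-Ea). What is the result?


Elo update: delta = K * (S - Ea), where S = 1 (wins)
S - Ea = 1 - 0.3599 = 0.6401
Rating change = 40 * 0.6401
= 25.60

25.60 rating points
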